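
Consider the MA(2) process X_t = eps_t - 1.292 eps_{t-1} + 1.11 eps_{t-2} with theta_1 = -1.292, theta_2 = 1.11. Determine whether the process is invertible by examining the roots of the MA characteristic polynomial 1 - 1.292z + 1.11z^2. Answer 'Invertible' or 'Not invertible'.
\text{Not invertible}

The MA(q) characteristic polynomial is P(z) = 1 - 1.292z + 1.11z^2.
Invertibility requires all roots to lie outside the unit circle, i.e. |z| > 1 for every root.
Set 1 + (-1.292) z + (1.11) z^2 = 0, i.e. a z^2 + b z + c = 0 with a = 1.11, b = -1.292, c = 1.
Discriminant D = b^2 - 4ac = (-1.292)^2 - 4*(1.11)*1 = 1.669264 - (4.44) = -2.770736.
D < 0, so the roots are the complex-conjugate pair z = (-b +/- i sqrt(-D)) / (2a) = 0.582 +/- 0.7498i.
For a conjugate pair |z|^2 = z * conj(z) = (product of roots) = c/a = 1/(1.11) = 0.900901, so |z| = sqrt(0.900901) = 0.9492 for both roots.
Moduli of all roots: 0.9492, 0.9492.
All moduli strictly greater than 1? No.
Verdict: Not invertible.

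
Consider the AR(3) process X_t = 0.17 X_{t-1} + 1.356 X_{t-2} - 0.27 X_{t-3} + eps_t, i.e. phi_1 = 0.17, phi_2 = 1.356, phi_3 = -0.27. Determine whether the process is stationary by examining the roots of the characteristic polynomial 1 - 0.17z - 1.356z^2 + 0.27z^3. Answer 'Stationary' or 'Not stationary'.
\text{Not stationary}

The AR(p) characteristic polynomial is P(z) = 1 - 0.17z - 1.356z^2 + 0.27z^3.
Stationarity requires all roots to lie outside the unit circle, i.e. |z| > 1 for every root.
Degree 3: look for a simple real root z0 first, then factor out (1 - z/z0) and solve the remaining quadratic.
Testing z0 = 5: P(5) = 1 + (-0.17)(5) + (-1.356)(5)^2 + (0.27)(5)^3
  = 1 + (-0.85) + (-33.9) + (33.75) = 0.  So z_0 = 5 is a root, |z_0| = 5.
Divide out the factor (1 - 0.2 z) = (1 - z/z0) (since 1/z0 = 0.2):
  P(z) = (1 - 0.2 z)(1 + (0.03) z + (-1.35) z^2)
  [check: z-coef 0.03 - (0.2) = -0.17; z^2-coef -1.35 - (0.2)(0.03) = -1.356; z^3-coef -(0.2)(-1.35) = 0.27.]
Remaining roots from the quadratic factor 1 + (0.03) z + (-1.35) z^2:
  Set 1 + (0.03) z + (-1.35) z^2 = 0, i.e. a z^2 + b z + c = 0 with a = -1.35, b = 0.03, c = 1.
  Discriminant D = b^2 - 4ac = (0.03)^2 - 4*(-1.35)*1 = 0.0009 - (-5.4) = 5.4009.
  D >= 0, so the roots are real: z = (-b +/- sqrt(D)) / (2a) = (-0.03 +/- 2.323984) / (-2.7).
    z_1 = (-0.03 + 2.323984) / (-2.7) = -0.8496,   |z_1| = 0.8496.
    z_2 = (-0.03 - 2.323984) / (-2.7) = 0.8718,   |z_2| = 0.8718.
Moduli of all roots: 5.0000, 0.8496, 0.8718.
All moduli strictly greater than 1? No.
Verdict: Not stationary.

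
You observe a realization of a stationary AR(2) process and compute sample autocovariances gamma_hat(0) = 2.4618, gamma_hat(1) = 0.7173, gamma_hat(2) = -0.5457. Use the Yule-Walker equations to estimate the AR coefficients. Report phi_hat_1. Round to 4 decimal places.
\hat\phi_{1} = 0.3890

The Yule-Walker equations for an AR(p) process read, in matrix form,
  Gamma_p phi = r_p,   with   (Gamma_p)_{ij} = gamma(|i - j|),
                       (r_p)_i = gamma(i),   i,j = 1..p.
Substitute the sample gammas (Toeplitz matrix and right-hand side of size 2):
  Gamma_p = [[2.4618, 0.7173], [0.7173, 2.4618]]
  r_p     = [0.7173, -0.5457]
Written out:
  2.4618 phi_1 + 0.7173 phi_2 = 0.7173
  0.7173 phi_1 + 2.4618 phi_2 = -0.5457
Solve by Cramer's rule:
  det = gamma(0)^2 - gamma(1)^2 = (2.4618)^2 - (0.7173)^2 = 6.06045924 - 0.51451929 = 5.54593995
  phi_hat_1 = [gamma(1) gamma(0) - gamma(1) gamma(2)] / det = [(0.7173)(2.4618) - (0.7173)(-0.5457)] / 5.54593995 = 2.15727975 / 5.54593995 = 0.389
  phi_hat_2 = [gamma(0) gamma(2) - gamma(1)^2] / det = [(2.4618)(-0.5457) - (0.7173)^2] / 5.54593995 = -1.85792355 / 5.54593995 = -0.335
So phi_hat = [0.3890, -0.3350].
Therefore phi_hat_1 = 0.3890.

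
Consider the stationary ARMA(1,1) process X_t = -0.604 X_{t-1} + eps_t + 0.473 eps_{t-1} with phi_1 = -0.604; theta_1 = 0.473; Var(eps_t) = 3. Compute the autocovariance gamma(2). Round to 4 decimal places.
\gamma(2) = 0.2669

Multiply the model equation by X_{t-k} and take expectations. With theta_0 = psi_0 = 1 and psi_j the MA(infinity) weights, this gives
  gamma(k) - sum_i phi_i gamma(k-i) = c_k,
  c_k = sigma^2 * sum_{j=k..q} theta_j psi_{j-k}   (c_k = 0 for k > q),
using gamma(-m) = gamma(m).
psi-weights needed (psi_j = theta_j + sum_i phi_i psi_{j-i}):
  psi_1 = theta_1 + phi_1 = 0.473 + (-0.604) = -0.131
Right-hand sides:
  c_0 = sigma^2 (1 + theta_1 psi_1) = 3 * (1 + (0.473)(-0.131)) = 3 * 0.938037 = 2.814111
  c_1 = sigma^2 theta_1 = 3 * (0.473) = 1.419
  c_2 = 0
Equations for k = 0 and k = 1 (AR order 1):
  gamma(0) = phi_1 gamma(1) + c_0
  gamma(1) = phi_1 gamma(0) + c_1
Substituting the second into the first: gamma(0) (1 - phi_1^2) = c_0 + phi_1 c_1, so
  gamma(0) = (c_0 + phi_1 c_1) / (1 - phi_1^2) = (2.814111 + (-0.604)(1.419)) / (1 - (-0.604)^2) = 1.957035 / 0.635184 = 3.081052.
  gamma(1) = phi_1 gamma(0) + c_1 = (-0.604)(3.081052) + (1.419) = -0.441955.
For k = 2 (> q): gamma(2) = phi_1 gamma(1) = (-0.604)(-0.441955) = 0.266941.
Therefore gamma(2) = 0.2669 (to 4 decimal places).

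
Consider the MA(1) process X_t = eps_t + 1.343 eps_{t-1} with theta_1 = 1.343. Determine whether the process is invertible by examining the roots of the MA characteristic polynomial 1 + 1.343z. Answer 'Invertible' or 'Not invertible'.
\text{Not invertible}

The MA(q) characteristic polynomial is P(z) = 1 + 1.343z.
Invertibility requires all roots to lie outside the unit circle, i.e. |z| > 1 for every root.
This is linear in z: 1 + (1.343) z = 0  =>  z = -1/(1.343) = -0.744602,  |z| = 0.744602.
Moduli of all roots: 0.7446.
All moduli strictly greater than 1? No.
Verdict: Not invertible.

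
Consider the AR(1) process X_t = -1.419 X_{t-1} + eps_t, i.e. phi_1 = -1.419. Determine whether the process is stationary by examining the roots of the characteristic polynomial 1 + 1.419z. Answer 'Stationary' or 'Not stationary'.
\text{Not stationary}

The AR(p) characteristic polynomial is P(z) = 1 + 1.419z.
Stationarity requires all roots to lie outside the unit circle, i.e. |z| > 1 for every root.
This is linear in z: 1 + (1.419) z = 0  =>  z = -1/(1.419) = -0.704722,  |z| = 0.704722.
Moduli of all roots: 0.7047.
All moduli strictly greater than 1? No.
Verdict: Not stationary.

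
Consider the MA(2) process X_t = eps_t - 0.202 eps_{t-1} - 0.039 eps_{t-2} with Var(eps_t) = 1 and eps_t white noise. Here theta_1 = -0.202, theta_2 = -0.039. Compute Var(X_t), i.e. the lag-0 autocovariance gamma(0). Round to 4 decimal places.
\gamma(0) = 1.0423

For an MA(q) process X_t = eps_t + sum_i theta_i eps_{t-i} with
Var(eps_t) = sigma^2, the variance is
  gamma(0) = sigma^2 * (1 + sum_i theta_i^2).
  sum_i theta_i^2 = (-0.202)^2 + (-0.039)^2 = 0.040804 + 0.001521 = 0.042325.
  gamma(0) = 1 * (1 + 0.042325) = 1 * 1.042325 = 1.042325, which rounds to 1.0423.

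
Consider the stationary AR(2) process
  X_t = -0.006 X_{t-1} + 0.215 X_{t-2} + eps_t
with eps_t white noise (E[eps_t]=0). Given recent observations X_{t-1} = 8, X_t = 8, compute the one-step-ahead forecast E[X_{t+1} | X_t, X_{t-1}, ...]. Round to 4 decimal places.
E[X_{t+1} \mid \mathcal F_t] = 1.6720

For an AR(p) model X_t = c + sum_i phi_i X_{t-i} + eps_t, the
one-step-ahead conditional mean is
  E[X_{t+1} | X_t, ...] = c + sum_i phi_i X_{t+1-i}.
Substitute known values:
  E[X_{t+1} | ...] = (-0.006) * (8) + (0.215) * (8)
                   = 1.6720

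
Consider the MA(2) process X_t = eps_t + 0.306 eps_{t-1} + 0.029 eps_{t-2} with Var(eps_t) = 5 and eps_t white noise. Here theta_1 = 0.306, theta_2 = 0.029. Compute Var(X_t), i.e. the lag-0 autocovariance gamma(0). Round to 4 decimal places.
\gamma(0) = 5.4724

For an MA(q) process X_t = eps_t + sum_i theta_i eps_{t-i} with
Var(eps_t) = sigma^2, the variance is
  gamma(0) = sigma^2 * (1 + sum_i theta_i^2).
  sum_i theta_i^2 = (0.306)^2 + (0.029)^2 = 0.093636 + 0.000841 = 0.094477.
  gamma(0) = 5 * (1 + 0.094477) = 5 * 1.094477 = 5.472385, which rounds to 5.4724.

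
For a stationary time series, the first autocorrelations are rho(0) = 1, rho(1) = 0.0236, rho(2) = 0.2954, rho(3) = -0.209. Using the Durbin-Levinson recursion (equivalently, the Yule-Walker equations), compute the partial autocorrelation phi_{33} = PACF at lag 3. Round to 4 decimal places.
\phi_{33} = -0.2421

The PACF at lag k is phi_{kk}, the last component of the solution
to the Yule-Walker system G_k phi = r_k where
  (G_k)_{ij} = rho(|i - j|), (r_k)_i = rho(i), i,j = 1..k.
Equivalently, Durbin-Levinson gives phi_{kk} iteratively:
  phi_{11} = rho(1)
  phi_{kk} = [rho(k) - sum_{j=1..k-1} phi_{k-1,j} rho(k-j)]
            / [1 - sum_{j=1..k-1} phi_{k-1,j} rho(j)],
  phi_{k,j} = phi_{k-1,j} - phi_{kk} phi_{k-1,k-j},  j = 1..k-1.
Step k = 1:
  phi_11 = rho(1) = 0.0236.
Step k = 2:
  phi_22 = [rho(2) - phi_11 rho(1)] / [1 - phi_11 rho(1)] = [0.2954 - (0.0236)(0.0236)] / [1 - (0.0236)(0.0236)]
         = 0.29484304 / 0.99944304 = 0.295007.
  Update: phi_21 = phi_11 - phi_22 phi_11 = 0.0236 - (0.295007)(0.0236) = 0.016638.
Step k = 3:
  phi_33 = [rho(3) - phi_21 rho(2) - phi_22 rho(1)] / [1 - phi_21 rho(1) - phi_22 rho(2)]
    numerator   = -0.209 - (0.016638)(0.2954) - (0.295007)(0.0236) = -0.22087699
    denominator = 1 - (0.016638)(0.0236) - (0.295007)(0.2954) = 0.91246218
  phi_33 = -0.22087699 / 0.91246218 = -0.2421.
Therefore phi_{33} = -0.2421.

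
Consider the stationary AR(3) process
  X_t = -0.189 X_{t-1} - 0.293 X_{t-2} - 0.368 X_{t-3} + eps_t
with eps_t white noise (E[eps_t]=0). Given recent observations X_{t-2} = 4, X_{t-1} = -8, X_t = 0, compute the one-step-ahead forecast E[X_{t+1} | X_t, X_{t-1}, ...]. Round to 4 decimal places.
E[X_{t+1} \mid \mathcal F_t] = 0.8720

For an AR(p) model X_t = c + sum_i phi_i X_{t-i} + eps_t, the
one-step-ahead conditional mean is
  E[X_{t+1} | X_t, ...] = c + sum_i phi_i X_{t+1-i}.
Substitute known values:
  E[X_{t+1} | ...] = (-0.189) * (0) + (-0.293) * (-8) + (-0.368) * (4)
                   = 0.8720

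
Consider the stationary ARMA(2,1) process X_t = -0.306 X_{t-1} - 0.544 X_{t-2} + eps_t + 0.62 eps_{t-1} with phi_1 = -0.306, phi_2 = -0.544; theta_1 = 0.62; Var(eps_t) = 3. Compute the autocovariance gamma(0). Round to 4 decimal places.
\gamma(0) = 5.0501

Multiply the model equation by X_{t-k} and take expectations. With theta_0 = psi_0 = 1 and psi_j the MA(infinity) weights, this gives
  gamma(k) - sum_i phi_i gamma(k-i) = c_k,
  c_k = sigma^2 * sum_{j=k..q} theta_j psi_{j-k}   (c_k = 0 for k > q),
using gamma(-m) = gamma(m).
psi-weights needed (psi_j = theta_j + sum_i phi_i psi_{j-i}):
  psi_1 = theta_1 + phi_1 = 0.62 + (-0.306) = 0.314
Right-hand sides:
  c_0 = sigma^2 (1 + theta_1 psi_1) = 3 * (1 + (0.62)(0.314)) = 3 * 1.19468 = 3.58404
  c_1 = sigma^2 theta_1 = 3 * (0.62) = 1.86
  c_2 = 0
Equations for k = 0, 1, 2 (AR order 2, c_2 = 0):
  (E0) gamma(0) = phi_1 gamma(1) + phi_2 gamma(2) + c_0
  (E1) gamma(1) = phi_1 gamma(0) + phi_2 gamma(1) + c_1
  (E2) gamma(2) = phi_1 gamma(1) + phi_2 gamma(0)
From (E1): gamma(1) = A gamma(0) + B with
  A = phi_1 / (1 - phi_2) = -0.306 / 1.544 = -0.198187,   B = c_1 / (1 - phi_2) = 1.86 / 1.544 = 1.204663.
Insert (E2) into (E0): gamma(0) (1 - phi_2^2) = phi_1 (1 + phi_2) gamma(1) + c_0.
  phi_1 (1 + phi_2) = (-0.306)(0.456) = -0.139536,   1 - phi_2^2 = 0.704064.
Replace gamma(1) by A gamma(0) + B and collect gamma(0):
  gamma(0) [0.704064 - (-0.139536)(-0.198187)] = (-0.139536)(1.204663) + 3.58404
  gamma(0) * 0.67641 = 3.415946
  gamma(0) = 3.415946 / 0.67641 = 5.050113.
Therefore gamma(0) = 5.0501 (to 4 decimal places).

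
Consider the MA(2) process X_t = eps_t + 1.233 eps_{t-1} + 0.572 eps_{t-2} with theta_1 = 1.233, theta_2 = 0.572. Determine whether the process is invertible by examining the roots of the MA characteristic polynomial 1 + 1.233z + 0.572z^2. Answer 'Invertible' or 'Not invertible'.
\text{Invertible}

The MA(q) characteristic polynomial is P(z) = 1 + 1.233z + 0.572z^2.
Invertibility requires all roots to lie outside the unit circle, i.e. |z| > 1 for every root.
Set 1 + (1.233) z + (0.572) z^2 = 0, i.e. a z^2 + b z + c = 0 with a = 0.572, b = 1.233, c = 1.
Discriminant D = b^2 - 4ac = (1.233)^2 - 4*(0.572)*1 = 1.520289 - (2.288) = -0.767711.
D < 0, so the roots are the complex-conjugate pair z = (-b +/- i sqrt(-D)) / (2a) = -1.0778 +/- 0.7659i.
For a conjugate pair |z|^2 = z * conj(z) = (product of roots) = c/a = 1/(0.572) = 1.748252, so |z| = sqrt(1.748252) = 1.3222 for both roots.
Moduli of all roots: 1.3222, 1.3222.
All moduli strictly greater than 1? Yes.
Verdict: Invertible.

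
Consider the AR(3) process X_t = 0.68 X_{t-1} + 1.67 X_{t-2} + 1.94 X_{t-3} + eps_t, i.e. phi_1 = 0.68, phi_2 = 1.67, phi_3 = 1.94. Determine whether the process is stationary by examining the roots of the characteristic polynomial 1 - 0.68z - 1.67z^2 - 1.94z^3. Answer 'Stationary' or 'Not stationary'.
\text{Not stationary}

The AR(p) characteristic polynomial is P(z) = 1 - 0.68z - 1.67z^2 - 1.94z^3.
Stationarity requires all roots to lie outside the unit circle, i.e. |z| > 1 for every root.
Degree 3: look for a simple real root z0 first, then factor out (1 - z/z0) and solve the remaining quadratic.
Testing z0 = 0.5: P(0.5) = 1 + (-0.68)(0.5) + (-1.67)(0.5)^2 + (-1.94)(0.5)^3
  = 1 + (-0.34) + (-0.4175) + (-0.2425) = 0.  So z_0 = 0.5 is a root, |z_0| = 0.5.
Divide out the factor (1 - 2 z) = (1 - z/z0) (since 1/z0 = 2):
  P(z) = (1 - 2 z)(1 + (1.32) z + (0.97) z^2)
  [check: z-coef 1.32 - (2) = -0.68; z^2-coef 0.97 - (2)(1.32) = -1.67; z^3-coef -(2)(0.97) = -1.94.]
Remaining roots from the quadratic factor 1 + (1.32) z + (0.97) z^2:
  Set 1 + (1.32) z + (0.97) z^2 = 0, i.e. a z^2 + b z + c = 0 with a = 0.97, b = 1.32, c = 1.
  Discriminant D = b^2 - 4ac = (1.32)^2 - 4*(0.97)*1 = 1.7424 - (3.88) = -2.1376.
  D < 0, so the roots are the complex-conjugate pair z = (-b +/- i sqrt(-D)) / (2a) = -0.6804 +/- 0.7536i.
  For a conjugate pair |z|^2 = z * conj(z) = (product of roots) = c/a = 1/(0.97) = 1.030928, so |z| = sqrt(1.030928) = 1.0153 for both roots.
Moduli of all roots: 0.5000, 1.0153, 1.0153.
All moduli strictly greater than 1? No.
Verdict: Not stationary.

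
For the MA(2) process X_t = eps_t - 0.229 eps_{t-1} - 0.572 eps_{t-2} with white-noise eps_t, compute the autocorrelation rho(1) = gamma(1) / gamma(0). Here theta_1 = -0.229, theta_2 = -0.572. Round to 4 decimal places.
\rho(1) = -0.0710

For an MA(q) process with theta_0 = 1, the autocovariance is
  gamma(k) = sigma^2 * sum_{i=0..q-k} theta_i * theta_{i+k},
and rho(k) = gamma(k) / gamma(0). Sigma^2 cancels.
  numerator   = (1)*(-0.229) + (-0.229)*(-0.572) = -0.098012.
  denominator = (1)^2 + (-0.229)^2 + (-0.572)^2 = 1.379625.
  rho(1) = -0.098012 / 1.379625 = -0.0710.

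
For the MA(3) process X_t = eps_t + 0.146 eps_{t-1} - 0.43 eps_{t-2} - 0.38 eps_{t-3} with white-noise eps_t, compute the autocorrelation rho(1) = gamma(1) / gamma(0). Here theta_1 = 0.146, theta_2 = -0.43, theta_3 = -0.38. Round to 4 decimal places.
\rho(1) = 0.1826

For an MA(q) process with theta_0 = 1, the autocovariance is
  gamma(k) = sigma^2 * sum_{i=0..q-k} theta_i * theta_{i+k},
and rho(k) = gamma(k) / gamma(0). Sigma^2 cancels.
  numerator   = (1)*(0.146) + (0.146)*(-0.43) + (-0.43)*(-0.38) = 0.24662.
  denominator = (1)^2 + (0.146)^2 + (-0.43)^2 + (-0.38)^2 = 1.350616.
  rho(1) = 0.24662 / 1.350616 = 0.1826.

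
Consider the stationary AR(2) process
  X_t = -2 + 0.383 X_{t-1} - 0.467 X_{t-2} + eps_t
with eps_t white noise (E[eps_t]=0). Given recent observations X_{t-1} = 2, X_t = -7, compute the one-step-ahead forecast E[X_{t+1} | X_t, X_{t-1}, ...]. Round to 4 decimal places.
E[X_{t+1} \mid \mathcal F_t] = -5.6150

For an AR(p) model X_t = c + sum_i phi_i X_{t-i} + eps_t, the
one-step-ahead conditional mean is
  E[X_{t+1} | X_t, ...] = c + sum_i phi_i X_{t+1-i}.
Substitute known values:
  E[X_{t+1} | ...] = -2 + (0.383) * (-7) + (-0.467) * (2)
                   = -5.6150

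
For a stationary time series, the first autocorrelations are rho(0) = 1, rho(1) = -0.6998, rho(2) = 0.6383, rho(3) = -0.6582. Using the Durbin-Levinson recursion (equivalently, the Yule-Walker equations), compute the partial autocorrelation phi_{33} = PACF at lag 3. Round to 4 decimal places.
\phi_{33} = -0.2951

The PACF at lag k is phi_{kk}, the last component of the solution
to the Yule-Walker system G_k phi = r_k where
  (G_k)_{ij} = rho(|i - j|), (r_k)_i = rho(i), i,j = 1..k.
Equivalently, Durbin-Levinson gives phi_{kk} iteratively:
  phi_{11} = rho(1)
  phi_{kk} = [rho(k) - sum_{j=1..k-1} phi_{k-1,j} rho(k-j)]
            / [1 - sum_{j=1..k-1} phi_{k-1,j} rho(j)],
  phi_{k,j} = phi_{k-1,j} - phi_{kk} phi_{k-1,k-j},  j = 1..k-1.
Step k = 1:
  phi_11 = rho(1) = -0.6998.
Step k = 2:
  phi_22 = [rho(2) - phi_11 rho(1)] / [1 - phi_11 rho(1)] = [0.6383 - (-0.6998)(-0.6998)] / [1 - (-0.6998)(-0.6998)]
         = 0.14857996 / 0.51027996 = 0.291173.
  Update: phi_21 = phi_11 - phi_22 phi_11 = -0.6998 - (0.291173)(-0.6998) = -0.496037.
Step k = 3:
  phi_33 = [rho(3) - phi_21 rho(2) - phi_22 rho(1)] / [1 - phi_21 rho(1) - phi_22 rho(2)]
    numerator   = -0.6582 - (-0.496037)(0.6383) - (0.291173)(-0.6998) = -0.13781653
    denominator = 1 - (-0.496037)(-0.6998) - (0.291173)(0.6383) = 0.46701743
  phi_33 = -0.13781653 / 0.46701743 = -0.2951.
Therefore phi_{33} = -0.2951.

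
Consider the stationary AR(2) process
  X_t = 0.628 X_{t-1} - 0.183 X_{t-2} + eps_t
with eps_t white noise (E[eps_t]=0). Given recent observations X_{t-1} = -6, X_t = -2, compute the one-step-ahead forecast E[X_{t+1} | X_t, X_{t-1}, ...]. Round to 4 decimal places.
E[X_{t+1} \mid \mathcal F_t] = -0.1580

For an AR(p) model X_t = c + sum_i phi_i X_{t-i} + eps_t, the
one-step-ahead conditional mean is
  E[X_{t+1} | X_t, ...] = c + sum_i phi_i X_{t+1-i}.
Substitute known values:
  E[X_{t+1} | ...] = (0.628) * (-2) + (-0.183) * (-6)
                   = -0.1580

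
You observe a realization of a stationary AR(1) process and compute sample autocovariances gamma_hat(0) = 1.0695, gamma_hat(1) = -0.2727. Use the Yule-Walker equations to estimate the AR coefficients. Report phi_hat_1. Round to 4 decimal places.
\hat\phi_{1} = -0.2550

The Yule-Walker equations for an AR(p) process read, in matrix form,
  Gamma_p phi = r_p,   with   (Gamma_p)_{ij} = gamma(|i - j|),
                       (r_p)_i = gamma(i),   i,j = 1..p.
Substitute the sample gammas (Toeplitz matrix and right-hand side of size 1):
  Gamma_p = [[1.0695]]
  r_p     = [-0.2727]
With p = 1 this is the single equation gamma(0) phi_1 = gamma(1):
  phi_hat_1 = gamma(1) / gamma(0) = -0.2727 / 1.0695 = -0.2550.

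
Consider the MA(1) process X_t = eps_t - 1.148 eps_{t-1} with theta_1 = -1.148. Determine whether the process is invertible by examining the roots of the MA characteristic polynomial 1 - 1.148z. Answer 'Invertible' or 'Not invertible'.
\text{Not invertible}

The MA(q) characteristic polynomial is P(z) = 1 - 1.148z.
Invertibility requires all roots to lie outside the unit circle, i.e. |z| > 1 for every root.
This is linear in z: 1 + (-1.148) z = 0  =>  z = -1/(-1.148) = 0.87108,  |z| = 0.87108.
Moduli of all roots: 0.8711.
All moduli strictly greater than 1? No.
Verdict: Not invertible.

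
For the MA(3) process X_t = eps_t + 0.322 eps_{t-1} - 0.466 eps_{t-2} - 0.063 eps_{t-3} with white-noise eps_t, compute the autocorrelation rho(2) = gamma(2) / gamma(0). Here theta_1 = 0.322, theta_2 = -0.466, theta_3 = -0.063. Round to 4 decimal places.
\rho(2) = -0.3671

For an MA(q) process with theta_0 = 1, the autocovariance is
  gamma(k) = sigma^2 * sum_{i=0..q-k} theta_i * theta_{i+k},
and rho(k) = gamma(k) / gamma(0). Sigma^2 cancels.
  numerator   = (1)*(-0.466) + (0.322)*(-0.063) = -0.486286.
  denominator = (1)^2 + (0.322)^2 + (-0.466)^2 + (-0.063)^2 = 1.324809.
  rho(2) = -0.486286 / 1.324809 = -0.3671.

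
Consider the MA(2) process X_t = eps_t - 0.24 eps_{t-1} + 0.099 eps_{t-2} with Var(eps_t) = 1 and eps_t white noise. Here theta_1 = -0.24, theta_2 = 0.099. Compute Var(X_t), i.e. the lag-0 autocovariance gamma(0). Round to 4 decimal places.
\gamma(0) = 1.0674

For an MA(q) process X_t = eps_t + sum_i theta_i eps_{t-i} with
Var(eps_t) = sigma^2, the variance is
  gamma(0) = sigma^2 * (1 + sum_i theta_i^2).
  sum_i theta_i^2 = (-0.24)^2 + (0.099)^2 = 0.0576 + 0.009801 = 0.067401.
  gamma(0) = 1 * (1 + 0.067401) = 1 * 1.067401 = 1.067401, which rounds to 1.0674.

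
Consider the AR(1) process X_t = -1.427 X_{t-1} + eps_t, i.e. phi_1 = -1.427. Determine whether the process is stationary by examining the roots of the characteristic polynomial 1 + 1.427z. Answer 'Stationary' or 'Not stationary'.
\text{Not stationary}

The AR(p) characteristic polynomial is P(z) = 1 + 1.427z.
Stationarity requires all roots to lie outside the unit circle, i.e. |z| > 1 for every root.
This is linear in z: 1 + (1.427) z = 0  =>  z = -1/(1.427) = -0.700771,  |z| = 0.700771.
Moduli of all roots: 0.7008.
All moduli strictly greater than 1? No.
Verdict: Not stationary.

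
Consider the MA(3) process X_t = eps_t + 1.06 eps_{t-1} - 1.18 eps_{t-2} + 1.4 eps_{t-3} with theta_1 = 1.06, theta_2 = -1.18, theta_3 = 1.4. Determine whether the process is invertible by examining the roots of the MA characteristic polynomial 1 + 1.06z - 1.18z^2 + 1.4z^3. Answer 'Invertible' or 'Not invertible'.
\text{Not invertible}

The MA(q) characteristic polynomial is P(z) = 1 + 1.06z - 1.18z^2 + 1.4z^3.
Invertibility requires all roots to lie outside the unit circle, i.e. |z| > 1 for every root.
Degree 3: look for a simple real root z0 first, then factor out (1 - z/z0) and solve the remaining quadratic.
Testing z0 = -0.5: P(-0.5) = 1 + (1.06)(-0.5) + (-1.18)(-0.5)^2 + (1.4)(-0.5)^3
  = 1 + (-0.53) + (-0.295) + (-0.175) = 0.  So z_0 = -0.5 is a root, |z_0| = 0.5.
Divide out the factor (1 + 2 z) = (1 - z/z0) (since 1/z0 = -2):
  P(z) = (1 + 2 z)(1 + (-0.94) z + (0.7) z^2)
  [check: z-coef -0.94 - (-2) = 1.06; z^2-coef 0.7 - (-2)(-0.94) = -1.18; z^3-coef -(-2)(0.7) = 1.4.]
Remaining roots from the quadratic factor 1 + (-0.94) z + (0.7) z^2:
  Set 1 + (-0.94) z + (0.7) z^2 = 0, i.e. a z^2 + b z + c = 0 with a = 0.7, b = -0.94, c = 1.
  Discriminant D = b^2 - 4ac = (-0.94)^2 - 4*(0.7)*1 = 0.8836 - (2.8) = -1.9164.
  D < 0, so the roots are the complex-conjugate pair z = (-b +/- i sqrt(-D)) / (2a) = 0.6714 +/- 0.9888i.
  For a conjugate pair |z|^2 = z * conj(z) = (product of roots) = c/a = 1/(0.7) = 1.428571, so |z| = sqrt(1.428571) = 1.1952 for both roots.
Moduli of all roots: 0.5000, 1.1952, 1.1952.
All moduli strictly greater than 1? No.
Verdict: Not invertible.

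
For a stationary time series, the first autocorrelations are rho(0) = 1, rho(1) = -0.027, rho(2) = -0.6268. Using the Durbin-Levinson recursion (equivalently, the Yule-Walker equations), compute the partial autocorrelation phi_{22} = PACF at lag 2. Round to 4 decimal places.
\phi_{22} = -0.6280

The PACF at lag k is phi_{kk}, the last component of the solution
to the Yule-Walker system G_k phi = r_k where
  (G_k)_{ij} = rho(|i - j|), (r_k)_i = rho(i), i,j = 1..k.
Equivalently, Durbin-Levinson gives phi_{kk} iteratively:
  phi_{11} = rho(1)
  phi_{kk} = [rho(k) - sum_{j=1..k-1} phi_{k-1,j} rho(k-j)]
            / [1 - sum_{j=1..k-1} phi_{k-1,j} rho(j)],
  phi_{k,j} = phi_{k-1,j} - phi_{kk} phi_{k-1,k-j},  j = 1..k-1.
Step k = 1:
  phi_11 = rho(1) = -0.027.
Step k = 2:
  phi_22 = [rho(2) - phi_11 rho(1)] / [1 - phi_11 rho(1)] = [-0.6268 - (-0.027)(-0.027)] / [1 - (-0.027)(-0.027)]
         = -0.627529 / 0.999271 = -0.628.
Therefore phi_{22} = -0.6280.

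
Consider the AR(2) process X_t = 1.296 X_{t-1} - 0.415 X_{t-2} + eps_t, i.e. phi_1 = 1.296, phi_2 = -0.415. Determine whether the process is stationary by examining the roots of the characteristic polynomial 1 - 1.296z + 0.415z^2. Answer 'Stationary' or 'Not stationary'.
\text{Stationary}

The AR(p) characteristic polynomial is P(z) = 1 - 1.296z + 0.415z^2.
Stationarity requires all roots to lie outside the unit circle, i.e. |z| > 1 for every root.
Set 1 + (-1.296) z + (0.415) z^2 = 0, i.e. a z^2 + b z + c = 0 with a = 0.415, b = -1.296, c = 1.
Discriminant D = b^2 - 4ac = (-1.296)^2 - 4*(0.415)*1 = 1.679616 - (1.66) = 0.019616.
D >= 0, so the roots are real: z = (-b +/- sqrt(D)) / (2a) = (1.296 +/- 0.140057) / (0.83).
  z_1 = (1.296 + 0.140057) / (0.83) = 1.7302,   |z_1| = 1.7302.
  z_2 = (1.296 - 0.140057) / (0.83) = 1.3927,   |z_2| = 1.3927.
Moduli of all roots: 1.7302, 1.3927.
All moduli strictly greater than 1? Yes.
Verdict: Stationary.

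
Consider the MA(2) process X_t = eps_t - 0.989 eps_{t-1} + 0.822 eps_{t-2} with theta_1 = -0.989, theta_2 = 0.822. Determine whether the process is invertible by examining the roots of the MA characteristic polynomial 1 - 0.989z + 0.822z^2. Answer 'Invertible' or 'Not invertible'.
\text{Invertible}

The MA(q) characteristic polynomial is P(z) = 1 - 0.989z + 0.822z^2.
Invertibility requires all roots to lie outside the unit circle, i.e. |z| > 1 for every root.
Set 1 + (-0.989) z + (0.822) z^2 = 0, i.e. a z^2 + b z + c = 0 with a = 0.822, b = -0.989, c = 1.
Discriminant D = b^2 - 4ac = (-0.989)^2 - 4*(0.822)*1 = 0.978121 - (3.288) = -2.309879.
D < 0, so the roots are the complex-conjugate pair z = (-b +/- i sqrt(-D)) / (2a) = 0.6016 +/- 0.9245i.
For a conjugate pair |z|^2 = z * conj(z) = (product of roots) = c/a = 1/(0.822) = 1.216545, so |z| = sqrt(1.216545) = 1.103 for both roots.
Moduli of all roots: 1.1030, 1.1030.
All moduli strictly greater than 1? Yes.
Verdict: Invertible.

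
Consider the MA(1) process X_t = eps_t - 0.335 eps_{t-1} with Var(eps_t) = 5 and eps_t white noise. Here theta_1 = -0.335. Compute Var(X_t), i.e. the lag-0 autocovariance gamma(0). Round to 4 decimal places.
\gamma(0) = 5.5611

For an MA(q) process X_t = eps_t + sum_i theta_i eps_{t-i} with
Var(eps_t) = sigma^2, the variance is
  gamma(0) = sigma^2 * (1 + sum_i theta_i^2).
  sum_i theta_i^2 = (-0.335)^2 = 0.112225.
  gamma(0) = 5 * (1 + 0.112225) = 5 * 1.112225 = 5.561125, which rounds to 5.5611.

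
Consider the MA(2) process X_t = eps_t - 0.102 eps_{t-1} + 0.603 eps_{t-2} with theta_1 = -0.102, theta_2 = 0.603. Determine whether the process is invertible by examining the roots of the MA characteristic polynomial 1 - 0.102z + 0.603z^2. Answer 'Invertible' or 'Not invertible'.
\text{Invertible}

The MA(q) characteristic polynomial is P(z) = 1 - 0.102z + 0.603z^2.
Invertibility requires all roots to lie outside the unit circle, i.e. |z| > 1 for every root.
Set 1 + (-0.102) z + (0.603) z^2 = 0, i.e. a z^2 + b z + c = 0 with a = 0.603, b = -0.102, c = 1.
Discriminant D = b^2 - 4ac = (-0.102)^2 - 4*(0.603)*1 = 0.010404 - (2.412) = -2.401596.
D < 0, so the roots are the complex-conjugate pair z = (-b +/- i sqrt(-D)) / (2a) = 0.0846 +/- 1.285i.
For a conjugate pair |z|^2 = z * conj(z) = (product of roots) = c/a = 1/(0.603) = 1.658375, so |z| = sqrt(1.658375) = 1.2878 for both roots.
Moduli of all roots: 1.2878, 1.2878.
All moduli strictly greater than 1? Yes.
Verdict: Invertible.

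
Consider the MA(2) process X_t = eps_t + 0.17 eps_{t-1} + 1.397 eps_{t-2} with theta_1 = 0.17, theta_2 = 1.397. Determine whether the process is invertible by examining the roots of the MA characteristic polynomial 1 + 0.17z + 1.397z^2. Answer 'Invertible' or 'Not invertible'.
\text{Not invertible}

The MA(q) characteristic polynomial is P(z) = 1 + 0.17z + 1.397z^2.
Invertibility requires all roots to lie outside the unit circle, i.e. |z| > 1 for every root.
Set 1 + (0.17) z + (1.397) z^2 = 0, i.e. a z^2 + b z + c = 0 with a = 1.397, b = 0.17, c = 1.
Discriminant D = b^2 - 4ac = (0.17)^2 - 4*(1.397)*1 = 0.0289 - (5.588) = -5.5591.
D < 0, so the roots are the complex-conjugate pair z = (-b +/- i sqrt(-D)) / (2a) = -0.0608 +/- 0.8439i.
For a conjugate pair |z|^2 = z * conj(z) = (product of roots) = c/a = 1/(1.397) = 0.71582, so |z| = sqrt(0.71582) = 0.8461 for both roots.
Moduli of all roots: 0.8461, 0.8461.
All moduli strictly greater than 1? No.
Verdict: Not invertible.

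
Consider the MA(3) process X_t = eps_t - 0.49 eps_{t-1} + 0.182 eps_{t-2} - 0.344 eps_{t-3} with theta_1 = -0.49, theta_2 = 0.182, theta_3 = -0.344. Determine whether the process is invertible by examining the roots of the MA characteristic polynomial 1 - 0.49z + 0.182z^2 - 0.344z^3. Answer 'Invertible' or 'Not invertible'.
\text{Invertible}

The MA(q) characteristic polynomial is P(z) = 1 - 0.49z + 0.182z^2 - 0.344z^3.
Invertibility requires all roots to lie outside the unit circle, i.e. |z| > 1 for every root.
Degree 3: look for a simple real root z0 first, then factor out (1 - z/z0) and solve the remaining quadratic.
Testing z0 = 1.25: P(1.25) = 1 + (-0.49)(1.25) + (0.182)(1.25)^2 + (-0.344)(1.25)^3
  = 1 + (-0.6125) + (0.284375) + (-0.671875) = 0.  So z_0 = 1.25 is a root, |z_0| = 1.25.
Divide out the factor (1 - 0.8 z) = (1 - z/z0) (since 1/z0 = 0.8):
  P(z) = (1 - 0.8 z)(1 + (0.31) z + (0.43) z^2)
  [check: z-coef 0.31 - (0.8) = -0.49; z^2-coef 0.43 - (0.8)(0.31) = 0.182; z^3-coef -(0.8)(0.43) = -0.344.]
Remaining roots from the quadratic factor 1 + (0.31) z + (0.43) z^2:
  Set 1 + (0.31) z + (0.43) z^2 = 0, i.e. a z^2 + b z + c = 0 with a = 0.43, b = 0.31, c = 1.
  Discriminant D = b^2 - 4ac = (0.31)^2 - 4*(0.43)*1 = 0.0961 - (1.72) = -1.6239.
  D < 0, so the roots are the complex-conjugate pair z = (-b +/- i sqrt(-D)) / (2a) = -0.3605 +/- 1.4818i.
  For a conjugate pair |z|^2 = z * conj(z) = (product of roots) = c/a = 1/(0.43) = 2.325581, so |z| = sqrt(2.325581) = 1.525 for both roots.
Moduli of all roots: 1.2500, 1.5250, 1.5250.
All moduli strictly greater than 1? Yes.
Verdict: Invertible.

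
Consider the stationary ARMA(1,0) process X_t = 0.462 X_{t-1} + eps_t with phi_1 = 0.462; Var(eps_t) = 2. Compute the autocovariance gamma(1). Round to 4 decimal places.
\gamma(1) = 1.1747

Multiply the model equation by X_{t-k} and take expectations. With theta_0 = psi_0 = 1 and psi_j the MA(infinity) weights, this gives
  gamma(k) - sum_i phi_i gamma(k-i) = c_k,
  c_k = sigma^2 * sum_{j=k..q} theta_j psi_{j-k}   (c_k = 0 for k > q),
using gamma(-m) = gamma(m).
Pure AR (q = 0): c_0 = sigma^2 = 2, c_k = 0 for k >= 1.
Equations for k = 0 and k = 1 (AR order 1):
  gamma(0) = phi_1 gamma(1) + c_0
  gamma(1) = phi_1 gamma(0) + c_1
Substituting the second into the first: gamma(0) (1 - phi_1^2) = c_0 + phi_1 c_1, so
  gamma(0) = c_0 / (1 - phi_1^2) = 2 / (1 - (0.462)^2) = 2 / 0.786556 = 2.542731.
  gamma(1) = phi_1 gamma(0) = (0.462)(2.542731) = 1.174742.
Therefore gamma(1) = 1.1747 (to 4 decimal places).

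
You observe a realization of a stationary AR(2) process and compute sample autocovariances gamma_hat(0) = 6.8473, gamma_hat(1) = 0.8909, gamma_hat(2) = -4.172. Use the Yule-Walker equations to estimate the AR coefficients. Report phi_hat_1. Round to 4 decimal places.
\hat\phi_{1} = 0.2130

The Yule-Walker equations for an AR(p) process read, in matrix form,
  Gamma_p phi = r_p,   with   (Gamma_p)_{ij} = gamma(|i - j|),
                       (r_p)_i = gamma(i),   i,j = 1..p.
Substitute the sample gammas (Toeplitz matrix and right-hand side of size 2):
  Gamma_p = [[6.8473, 0.8909], [0.8909, 6.8473]]
  r_p     = [0.8909, -4.172]
Written out:
  6.8473 phi_1 + 0.8909 phi_2 = 0.8909
  0.8909 phi_1 + 6.8473 phi_2 = -4.172
Solve by Cramer's rule:
  det = gamma(0)^2 - gamma(1)^2 = (6.8473)^2 - (0.8909)^2 = 46.88551729 - 0.79370281 = 46.09181448
  phi_hat_1 = [gamma(1) gamma(0) - gamma(1) gamma(2)] / det = [(0.8909)(6.8473) - (0.8909)(-4.172)] / 46.09181448 = 9.81709437 / 46.09181448 = 0.213
  phi_hat_2 = [gamma(0) gamma(2) - gamma(1)^2] / det = [(6.8473)(-4.172) - (0.8909)^2] / 46.09181448 = -29.36063841 / 46.09181448 = -0.637
So phi_hat = [0.2130, -0.6370].
Therefore phi_hat_1 = 0.2130.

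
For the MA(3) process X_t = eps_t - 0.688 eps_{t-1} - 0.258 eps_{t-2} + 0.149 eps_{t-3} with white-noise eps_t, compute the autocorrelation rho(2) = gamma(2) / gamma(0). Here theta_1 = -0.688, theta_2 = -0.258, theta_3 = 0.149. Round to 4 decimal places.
\rho(2) = -0.2308

For an MA(q) process with theta_0 = 1, the autocovariance is
  gamma(k) = sigma^2 * sum_{i=0..q-k} theta_i * theta_{i+k},
and rho(k) = gamma(k) / gamma(0). Sigma^2 cancels.
  numerator   = (1)*(-0.258) + (-0.688)*(0.149) = -0.360512.
  denominator = (1)^2 + (-0.688)^2 + (-0.258)^2 + (0.149)^2 = 1.562109.
  rho(2) = -0.360512 / 1.562109 = -0.2308.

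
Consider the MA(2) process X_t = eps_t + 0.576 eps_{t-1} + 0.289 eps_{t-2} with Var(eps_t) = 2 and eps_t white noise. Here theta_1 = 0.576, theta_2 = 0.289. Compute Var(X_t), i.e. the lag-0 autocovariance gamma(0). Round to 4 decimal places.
\gamma(0) = 2.8306

For an MA(q) process X_t = eps_t + sum_i theta_i eps_{t-i} with
Var(eps_t) = sigma^2, the variance is
  gamma(0) = sigma^2 * (1 + sum_i theta_i^2).
  sum_i theta_i^2 = (0.576)^2 + (0.289)^2 = 0.331776 + 0.083521 = 0.415297.
  gamma(0) = 2 * (1 + 0.415297) = 2 * 1.415297 = 2.830594, which rounds to 2.8306.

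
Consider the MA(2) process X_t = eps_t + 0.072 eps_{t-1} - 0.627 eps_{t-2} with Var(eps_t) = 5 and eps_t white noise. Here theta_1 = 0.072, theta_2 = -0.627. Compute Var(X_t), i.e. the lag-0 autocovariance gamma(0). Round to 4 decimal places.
\gamma(0) = 6.9916

For an MA(q) process X_t = eps_t + sum_i theta_i eps_{t-i} with
Var(eps_t) = sigma^2, the variance is
  gamma(0) = sigma^2 * (1 + sum_i theta_i^2).
  sum_i theta_i^2 = (0.072)^2 + (-0.627)^2 = 0.005184 + 0.393129 = 0.398313.
  gamma(0) = 5 * (1 + 0.398313) = 5 * 1.398313 = 6.991565, which rounds to 6.9916.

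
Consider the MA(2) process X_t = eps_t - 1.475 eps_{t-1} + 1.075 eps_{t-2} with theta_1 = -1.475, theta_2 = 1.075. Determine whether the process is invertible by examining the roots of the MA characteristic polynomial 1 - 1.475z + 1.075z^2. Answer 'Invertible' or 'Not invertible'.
\text{Not invertible}

The MA(q) characteristic polynomial is P(z) = 1 - 1.475z + 1.075z^2.
Invertibility requires all roots to lie outside the unit circle, i.e. |z| > 1 for every root.
Set 1 + (-1.475) z + (1.075) z^2 = 0, i.e. a z^2 + b z + c = 0 with a = 1.075, b = -1.475, c = 1.
Discriminant D = b^2 - 4ac = (-1.475)^2 - 4*(1.075)*1 = 2.175625 - (4.3) = -2.124375.
D < 0, so the roots are the complex-conjugate pair z = (-b +/- i sqrt(-D)) / (2a) = 0.686 +/- 0.6779i.
For a conjugate pair |z|^2 = z * conj(z) = (product of roots) = c/a = 1/(1.075) = 0.930233, so |z| = sqrt(0.930233) = 0.9645 for both roots.
Moduli of all roots: 0.9645, 0.9645.
All moduli strictly greater than 1? No.
Verdict: Not invertible.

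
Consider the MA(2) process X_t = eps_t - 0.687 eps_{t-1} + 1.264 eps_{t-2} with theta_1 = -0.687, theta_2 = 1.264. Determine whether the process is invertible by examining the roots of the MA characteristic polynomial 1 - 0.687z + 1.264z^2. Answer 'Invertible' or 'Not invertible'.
\text{Not invertible}

The MA(q) characteristic polynomial is P(z) = 1 - 0.687z + 1.264z^2.
Invertibility requires all roots to lie outside the unit circle, i.e. |z| > 1 for every root.
Set 1 + (-0.687) z + (1.264) z^2 = 0, i.e. a z^2 + b z + c = 0 with a = 1.264, b = -0.687, c = 1.
Discriminant D = b^2 - 4ac = (-0.687)^2 - 4*(1.264)*1 = 0.471969 - (5.056) = -4.584031.
D < 0, so the roots are the complex-conjugate pair z = (-b +/- i sqrt(-D)) / (2a) = 0.2718 +/- 0.8469i.
For a conjugate pair |z|^2 = z * conj(z) = (product of roots) = c/a = 1/(1.264) = 0.791139, so |z| = sqrt(0.791139) = 0.8895 for both roots.
Moduli of all roots: 0.8895, 0.8895.
All moduli strictly greater than 1? No.
Verdict: Not invertible.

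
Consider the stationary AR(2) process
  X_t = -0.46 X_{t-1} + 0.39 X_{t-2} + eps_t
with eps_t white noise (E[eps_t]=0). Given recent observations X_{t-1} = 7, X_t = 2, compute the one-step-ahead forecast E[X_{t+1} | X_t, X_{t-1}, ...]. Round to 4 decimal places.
E[X_{t+1} \mid \mathcal F_t] = 1.8100

For an AR(p) model X_t = c + sum_i phi_i X_{t-i} + eps_t, the
one-step-ahead conditional mean is
  E[X_{t+1} | X_t, ...] = c + sum_i phi_i X_{t+1-i}.
Substitute known values:
  E[X_{t+1} | ...] = (-0.46) * (2) + (0.39) * (7)
                   = 1.8100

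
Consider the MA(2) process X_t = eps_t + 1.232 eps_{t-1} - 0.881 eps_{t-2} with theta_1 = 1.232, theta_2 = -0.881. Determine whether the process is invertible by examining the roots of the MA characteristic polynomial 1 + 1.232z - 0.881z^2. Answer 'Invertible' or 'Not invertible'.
\text{Not invertible}

The MA(q) characteristic polynomial is P(z) = 1 + 1.232z - 0.881z^2.
Invertibility requires all roots to lie outside the unit circle, i.e. |z| > 1 for every root.
Set 1 + (1.232) z + (-0.881) z^2 = 0, i.e. a z^2 + b z + c = 0 with a = -0.881, b = 1.232, c = 1.
Discriminant D = b^2 - 4ac = (1.232)^2 - 4*(-0.881)*1 = 1.517824 - (-3.524) = 5.041824.
D >= 0, so the roots are real: z = (-b +/- sqrt(D)) / (2a) = (-1.232 +/- 2.245401) / (-1.762).
  z_1 = (-1.232 + 2.245401) / (-1.762) = -0.5751,   |z_1| = 0.5751.
  z_2 = (-1.232 - 2.245401) / (-1.762) = 1.9736,   |z_2| = 1.9736.
Moduli of all roots: 0.5751, 1.9736.
All moduli strictly greater than 1? No.
Verdict: Not invertible.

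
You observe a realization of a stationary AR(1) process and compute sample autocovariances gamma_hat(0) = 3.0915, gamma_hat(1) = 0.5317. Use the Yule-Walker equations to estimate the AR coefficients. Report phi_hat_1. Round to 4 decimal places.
\hat\phi_{1} = 0.1720

The Yule-Walker equations for an AR(p) process read, in matrix form,
  Gamma_p phi = r_p,   with   (Gamma_p)_{ij} = gamma(|i - j|),
                       (r_p)_i = gamma(i),   i,j = 1..p.
Substitute the sample gammas (Toeplitz matrix and right-hand side of size 1):
  Gamma_p = [[3.0915]]
  r_p     = [0.5317]
With p = 1 this is the single equation gamma(0) phi_1 = gamma(1):
  phi_hat_1 = gamma(1) / gamma(0) = 0.5317 / 3.0915 = 0.1720.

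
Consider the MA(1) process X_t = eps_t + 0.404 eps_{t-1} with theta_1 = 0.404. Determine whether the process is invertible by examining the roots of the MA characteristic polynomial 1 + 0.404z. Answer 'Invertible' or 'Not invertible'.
\text{Invertible}

The MA(q) characteristic polynomial is P(z) = 1 + 0.404z.
Invertibility requires all roots to lie outside the unit circle, i.e. |z| > 1 for every root.
This is linear in z: 1 + (0.404) z = 0  =>  z = -1/(0.404) = -2.475248,  |z| = 2.475248.
Moduli of all roots: 2.4752.
All moduli strictly greater than 1? Yes.
Verdict: Invertible.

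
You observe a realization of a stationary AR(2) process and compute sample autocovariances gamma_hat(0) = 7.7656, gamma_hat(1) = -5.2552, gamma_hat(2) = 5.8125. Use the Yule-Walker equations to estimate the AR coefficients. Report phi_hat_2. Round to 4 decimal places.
\hat\phi_{2} = 0.5360

The Yule-Walker equations for an AR(p) process read, in matrix form,
  Gamma_p phi = r_p,   with   (Gamma_p)_{ij} = gamma(|i - j|),
                       (r_p)_i = gamma(i),   i,j = 1..p.
Substitute the sample gammas (Toeplitz matrix and right-hand side of size 2):
  Gamma_p = [[7.7656, -5.2552], [-5.2552, 7.7656]]
  r_p     = [-5.2552, 5.8125]
Written out:
  7.7656 phi_1 - 5.2552 phi_2 = -5.2552
  -5.2552 phi_1 + 7.7656 phi_2 = 5.8125
Solve by Cramer's rule:
  det = gamma(0)^2 - gamma(1)^2 = (7.7656)^2 - (-5.2552)^2 = 60.30454336 - 27.61712704 = 32.68741632
  phi_hat_1 = [gamma(1) gamma(0) - gamma(1) gamma(2)] / det = [(-5.2552)(7.7656) - (-5.2552)(5.8125)] / 32.68741632 = -10.26393112 / 32.68741632 = -0.314
  phi_hat_2 = [gamma(0) gamma(2) - gamma(1)^2] / det = [(7.7656)(5.8125) - (-5.2552)^2] / 32.68741632 = 17.52042296 / 32.68741632 = 0.536
So phi_hat = [-0.3140, 0.5360].
Therefore phi_hat_2 = 0.5360.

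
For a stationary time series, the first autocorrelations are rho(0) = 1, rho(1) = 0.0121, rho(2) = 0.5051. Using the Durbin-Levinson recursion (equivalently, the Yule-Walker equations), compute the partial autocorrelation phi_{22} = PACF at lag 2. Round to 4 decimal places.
\phi_{22} = 0.5050

The PACF at lag k is phi_{kk}, the last component of the solution
to the Yule-Walker system G_k phi = r_k where
  (G_k)_{ij} = rho(|i - j|), (r_k)_i = rho(i), i,j = 1..k.
Equivalently, Durbin-Levinson gives phi_{kk} iteratively:
  phi_{11} = rho(1)
  phi_{kk} = [rho(k) - sum_{j=1..k-1} phi_{k-1,j} rho(k-j)]
            / [1 - sum_{j=1..k-1} phi_{k-1,j} rho(j)],
  phi_{k,j} = phi_{k-1,j} - phi_{kk} phi_{k-1,k-j},  j = 1..k-1.
Step k = 1:
  phi_11 = rho(1) = 0.0121.
Step k = 2:
  phi_22 = [rho(2) - phi_11 rho(1)] / [1 - phi_11 rho(1)] = [0.5051 - (0.0121)(0.0121)] / [1 - (0.0121)(0.0121)]
         = 0.50495359 / 0.99985359 = 0.505.
Therefore phi_{22} = 0.5050.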